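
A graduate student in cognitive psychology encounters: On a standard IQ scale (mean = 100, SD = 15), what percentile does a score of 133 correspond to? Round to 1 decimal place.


z = (IQ - mean) / SD
z = (133 - 100) / 15 = 2.2
Percentile = Phi(2.2) * 100
Phi(2.2) = 0.986097
= 98.6


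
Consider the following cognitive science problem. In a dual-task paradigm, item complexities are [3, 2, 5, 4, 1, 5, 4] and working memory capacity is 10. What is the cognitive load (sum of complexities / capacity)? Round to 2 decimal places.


Total complexity = 3 + 2 + 5 + 4 + 1 + 5 + 4 = 24
Load = total / capacity = 24 / 10
= 2.40


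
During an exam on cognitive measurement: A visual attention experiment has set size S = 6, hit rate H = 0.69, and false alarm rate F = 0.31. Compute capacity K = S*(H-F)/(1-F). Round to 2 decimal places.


K = S * (H - F) / (1 - F)
H - F = 0.38
1 - F = 0.69
K = 6 * 0.38 / 0.69
= 3.30


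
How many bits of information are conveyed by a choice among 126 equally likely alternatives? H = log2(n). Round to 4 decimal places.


H = log2(n)
H = log2(126)
= 6.9773


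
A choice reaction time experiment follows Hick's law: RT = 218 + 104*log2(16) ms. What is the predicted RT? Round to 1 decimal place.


RT = 218 + 104 * log2(16)
log2(16) = 4.0
RT = 218 + 104 * 4.0
= 218 + 416.0
= 634.0 ms


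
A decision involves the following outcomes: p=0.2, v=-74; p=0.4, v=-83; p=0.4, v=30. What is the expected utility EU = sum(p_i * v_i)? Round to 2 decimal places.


EU = sum(p_i * v_i)
0.2 * -74 = -14.8
0.4 * -83 = -33.2
0.4 * 30 = 12.0
EU = -14.8 + -33.2 + 12.0
= -36.00


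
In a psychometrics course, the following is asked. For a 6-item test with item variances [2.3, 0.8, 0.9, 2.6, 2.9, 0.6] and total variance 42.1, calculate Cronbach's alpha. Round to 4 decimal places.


alpha = (k/(k-1)) * (1 - sum(s_i^2)/s_total^2)
sum(item variances) = 10.1
k/(k-1) = 6/5 = 1.2
1 - 10.1/42.1 = 1 - 0.239905 = 0.760095
alpha = 1.2 * 0.760095
= 0.9121


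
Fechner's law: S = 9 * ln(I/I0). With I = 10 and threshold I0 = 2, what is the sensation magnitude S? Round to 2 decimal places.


S = 9 * ln(10/2)
I/I0 = 5.0
ln(5.0) = 1.6094
S = 9 * 1.6094
= 14.48


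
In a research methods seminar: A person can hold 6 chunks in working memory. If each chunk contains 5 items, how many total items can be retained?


Total items = chunks * items_per_chunk
= 6 * 5
= 30


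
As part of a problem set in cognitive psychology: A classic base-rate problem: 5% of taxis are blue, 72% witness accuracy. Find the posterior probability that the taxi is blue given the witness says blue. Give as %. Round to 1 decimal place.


P(blue | says blue) = P(says blue | blue)*P(blue) / [P(says blue | blue)*P(blue) + P(says blue | not blue)*P(not blue)]
Numerator = 0.72 * 0.05 = 0.036
False identification = 0.28 * 0.95 = 0.266
P = 0.036 / (0.036 + 0.266)
= 0.036 / 0.302
As percentage = 11.9


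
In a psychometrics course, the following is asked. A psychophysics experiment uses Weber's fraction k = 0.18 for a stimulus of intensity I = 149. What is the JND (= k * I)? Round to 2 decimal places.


JND = k * I
JND = 0.18 * 149
= 26.82


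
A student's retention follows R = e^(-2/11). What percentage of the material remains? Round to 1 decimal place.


R = e^(-t/S)
-t/S = -2/11 = -0.181818
R = e^(-0.181818) = 0.833753
Percentage = 0.833753 * 100
= 83.4


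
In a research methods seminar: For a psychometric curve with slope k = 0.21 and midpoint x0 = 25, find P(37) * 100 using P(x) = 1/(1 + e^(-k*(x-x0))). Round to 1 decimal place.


P(x) = 1/(1 + e^(-0.21*(37 - 25)))
Exponent = -0.21 * 12 = -2.52
e^(-2.52) = 0.08046
P = 1/(1 + 0.08046) = 0.925532
Percentage = 92.6


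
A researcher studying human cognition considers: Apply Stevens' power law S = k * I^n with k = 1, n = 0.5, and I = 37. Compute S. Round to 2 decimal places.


S = 1 * 37^0.5
37^0.5 = 6.0828
S = 1 * 6.0828
= 6.08


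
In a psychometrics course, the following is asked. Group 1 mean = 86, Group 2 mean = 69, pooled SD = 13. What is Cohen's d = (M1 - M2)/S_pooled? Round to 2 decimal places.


Cohen's d = (M1 - M2) / S_pooled
= (86 - 69) / 13
= 17 / 13
= 1.31


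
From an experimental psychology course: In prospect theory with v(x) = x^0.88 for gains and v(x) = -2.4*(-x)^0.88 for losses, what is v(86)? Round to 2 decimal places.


Since x = 86 >= 0, use v(x) = x^0.88
86^0.88 = 50.3917
v(86) = 50.39


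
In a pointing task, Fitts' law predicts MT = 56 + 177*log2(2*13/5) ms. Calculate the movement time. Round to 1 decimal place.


MT = 56 + 177 * log2(2*13/5)
2D/W = 5.2
log2(5.2) = 2.3785
MT = 56 + 177 * 2.3785
= 477.0 ms


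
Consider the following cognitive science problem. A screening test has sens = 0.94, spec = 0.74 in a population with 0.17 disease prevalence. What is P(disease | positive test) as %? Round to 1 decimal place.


PPV = (sens * prev) / (sens * prev + (1-spec) * (1-prev))
Numerator = 0.94 * 0.17 = 0.1598
P(positive and no disease) = (1 - spec) * (1 - prev) = (1 - 0.74) * (1 - 0.17) = 0.2158
Denominator = 0.1598 + 0.2158 = 0.3756
PPV = 0.1598 / 0.3756 = 0.425453
As percentage = 42.5


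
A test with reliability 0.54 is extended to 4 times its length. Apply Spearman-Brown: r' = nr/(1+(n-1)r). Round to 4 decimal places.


r_new = n*r / (1 + (n-1)*r)
Numerator = 4 * 0.54 = 2.16
Denominator = 1 + 3 * 0.54 = 2.62
r_new = 2.16 / 2.62
= 0.8244


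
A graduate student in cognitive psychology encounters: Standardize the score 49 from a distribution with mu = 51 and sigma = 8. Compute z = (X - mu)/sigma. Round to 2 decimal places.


z = (X - mu) / sigma
= (49 - 51) / 8
= -2 / 8
= -0.25


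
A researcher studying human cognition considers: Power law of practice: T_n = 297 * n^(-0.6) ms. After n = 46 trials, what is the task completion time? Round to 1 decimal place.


T_n = 297 * 46^(-0.6)
46^(-0.6) = 0.100541
T_n = 297 * 0.100541
= 29.9 ms


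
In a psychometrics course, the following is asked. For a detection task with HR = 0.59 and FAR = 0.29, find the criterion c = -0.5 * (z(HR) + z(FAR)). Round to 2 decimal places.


c = -0.5 * (z(HR) + z(FAR))
z(0.59) = 0.2275
z(0.29) = -0.5534
c = -0.5 * (0.2275 + -0.5534)
= -0.5 * -0.3259
= 0.16


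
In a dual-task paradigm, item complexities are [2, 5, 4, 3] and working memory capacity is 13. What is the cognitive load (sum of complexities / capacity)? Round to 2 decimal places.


Total complexity = 2 + 5 + 4 + 3 = 14
Load = total / capacity = 14 / 13
= 1.08


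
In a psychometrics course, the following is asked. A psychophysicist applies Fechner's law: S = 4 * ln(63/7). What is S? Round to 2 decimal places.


S = 4 * ln(63/7)
I/I0 = 9.0
ln(9.0) = 2.1972
S = 4 * 2.1972
= 8.79


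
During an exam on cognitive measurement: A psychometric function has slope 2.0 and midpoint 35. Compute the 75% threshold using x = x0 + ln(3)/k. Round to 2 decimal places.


At P = 0.75: 0.75 = 1/(1 + e^(-k*(x-x0)))
Solving: e^(-k*(x-x0)) = 1/3
x = x0 + ln(3)/k
ln(3) = 1.0986
x = 35 + 1.0986/2.0
= 35 + 0.5493
= 35.55


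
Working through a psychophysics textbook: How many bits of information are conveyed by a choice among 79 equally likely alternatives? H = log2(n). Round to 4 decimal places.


H = log2(n)
H = log2(79)
= 6.3038


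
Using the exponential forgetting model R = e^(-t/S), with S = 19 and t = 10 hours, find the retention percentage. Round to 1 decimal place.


R = e^(-t/S)
-t/S = -10/19 = -0.526316
R = e^(-0.526316) = 0.590777
Percentage = 0.590777 * 100
= 59.1


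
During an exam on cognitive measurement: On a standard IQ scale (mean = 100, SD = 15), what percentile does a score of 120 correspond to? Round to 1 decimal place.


z = (IQ - mean) / SD
z = (120 - 100) / 15 = 1.3333
Percentile = Phi(1.3333) * 100
Phi(1.3333) = 0.908783
= 90.9


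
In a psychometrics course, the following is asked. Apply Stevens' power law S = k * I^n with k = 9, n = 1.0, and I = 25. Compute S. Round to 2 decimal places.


S = 9 * 25^1.0
25^1.0 = 25.0
S = 9 * 25.0
= 225.00


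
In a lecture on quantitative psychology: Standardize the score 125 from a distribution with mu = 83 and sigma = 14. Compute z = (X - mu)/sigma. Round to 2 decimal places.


z = (X - mu) / sigma
= (125 - 83) / 14
= 42 / 14
= 3.00


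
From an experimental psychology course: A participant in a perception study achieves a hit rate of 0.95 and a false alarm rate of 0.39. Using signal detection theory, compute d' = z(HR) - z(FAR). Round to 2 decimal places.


d' = z(HR) - z(FAR)
z(0.95) = 1.6449
z(0.39) = -0.2793
d' = 1.6449 - -0.2793
= 1.92


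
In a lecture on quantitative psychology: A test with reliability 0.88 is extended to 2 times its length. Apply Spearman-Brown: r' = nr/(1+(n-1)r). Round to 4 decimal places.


r_new = n*r / (1 + (n-1)*r)
Numerator = 2 * 0.88 = 1.76
Denominator = 1 + 1 * 0.88 = 1.88
r_new = 1.76 / 1.88
= 0.9362


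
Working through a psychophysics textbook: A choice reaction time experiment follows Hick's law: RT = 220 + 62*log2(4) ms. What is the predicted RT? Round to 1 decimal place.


RT = 220 + 62 * log2(4)
log2(4) = 2.0
RT = 220 + 62 * 2.0
= 220 + 124.0
= 344.0 ms


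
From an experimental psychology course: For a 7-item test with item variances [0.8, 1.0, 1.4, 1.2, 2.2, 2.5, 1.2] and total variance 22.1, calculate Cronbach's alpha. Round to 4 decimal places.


alpha = (k/(k-1)) * (1 - sum(s_i^2)/s_total^2)
sum(item variances) = 10.3
k/(k-1) = 7/6 = 1.166667
1 - 10.3/22.1 = 1 - 0.466063 = 0.533937
alpha = 1.166667 * 0.533937
= 0.6229


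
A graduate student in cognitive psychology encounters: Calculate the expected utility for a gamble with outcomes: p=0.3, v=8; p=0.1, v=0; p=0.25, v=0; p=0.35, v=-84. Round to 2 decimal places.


EU = sum(p_i * v_i)
0.3 * 8 = 2.4
0.1 * 0 = 0.0
0.25 * 0 = 0.0
0.35 * -84 = -29.4
EU = 2.4 + 0.0 + 0.0 + -29.4
= -27.00


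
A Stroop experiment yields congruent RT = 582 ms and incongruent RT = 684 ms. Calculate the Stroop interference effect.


Stroop effect = RT(incongruent) - RT(congruent)
= 684 - 582
= 102 ms


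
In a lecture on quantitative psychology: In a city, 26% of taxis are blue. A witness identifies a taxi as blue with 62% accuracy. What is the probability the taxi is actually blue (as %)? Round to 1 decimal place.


P(blue | says blue) = P(says blue | blue)*P(blue) / [P(says blue | blue)*P(blue) + P(says blue | not blue)*P(not blue)]
Numerator = 0.62 * 0.26 = 0.1612
False identification = 0.38 * 0.74 = 0.2812
P = 0.1612 / (0.1612 + 0.2812)
= 0.1612 / 0.4424
As percentage = 36.4


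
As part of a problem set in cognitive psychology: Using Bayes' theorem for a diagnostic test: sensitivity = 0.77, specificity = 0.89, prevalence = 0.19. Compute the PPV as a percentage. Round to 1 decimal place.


PPV = (sens * prev) / (sens * prev + (1-spec) * (1-prev))
Numerator = 0.77 * 0.19 = 0.1463
P(positive and no disease) = (1 - spec) * (1 - prev) = (1 - 0.89) * (1 - 0.19) = 0.0891
Denominator = 0.1463 + 0.0891 = 0.2354
PPV = 0.1463 / 0.2354 = 0.621495
As percentage = 62.1


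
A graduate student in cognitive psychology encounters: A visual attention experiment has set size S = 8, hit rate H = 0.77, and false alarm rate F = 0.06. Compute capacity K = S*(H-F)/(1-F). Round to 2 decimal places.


K = S * (H - F) / (1 - F)
H - F = 0.71
1 - F = 0.94
K = 8 * 0.71 / 0.94
= 6.04


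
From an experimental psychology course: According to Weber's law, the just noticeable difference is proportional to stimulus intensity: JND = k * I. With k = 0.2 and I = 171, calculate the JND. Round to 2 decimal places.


JND = k * I
JND = 0.2 * 171
= 34.20


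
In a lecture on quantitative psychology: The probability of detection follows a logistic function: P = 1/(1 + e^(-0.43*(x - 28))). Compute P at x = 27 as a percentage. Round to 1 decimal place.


P(x) = 1/(1 + e^(-0.43*(27 - 28)))
Exponent = -0.43 * -1 = 0.43
e^(0.43) = 1.537258
P = 1/(1 + 1.537258) = 0.394126
Percentage = 39.4


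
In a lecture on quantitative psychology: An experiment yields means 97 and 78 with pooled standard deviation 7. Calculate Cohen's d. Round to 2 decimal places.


Cohen's d = (M1 - M2) / S_pooled
= (97 - 78) / 7
= 19 / 7
= 2.71


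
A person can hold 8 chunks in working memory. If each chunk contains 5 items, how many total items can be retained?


Total items = chunks * items_per_chunk
= 8 * 5
= 40


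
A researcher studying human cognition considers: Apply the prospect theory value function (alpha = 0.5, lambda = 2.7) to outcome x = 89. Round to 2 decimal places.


Since x = 89 >= 0, use v(x) = x^0.5
89^0.5 = 9.434
v(89) = 9.43


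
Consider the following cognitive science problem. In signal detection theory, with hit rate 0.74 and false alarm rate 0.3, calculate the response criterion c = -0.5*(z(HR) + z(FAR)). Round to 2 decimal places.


c = -0.5 * (z(HR) + z(FAR))
z(0.74) = 0.6433
z(0.3) = -0.5244
c = -0.5 * (0.6433 + -0.5244)
= -0.5 * 0.1189
= -0.06


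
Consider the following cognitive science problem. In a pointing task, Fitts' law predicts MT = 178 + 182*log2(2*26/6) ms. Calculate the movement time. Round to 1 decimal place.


MT = 178 + 182 * log2(2*26/6)
2D/W = 8.666667
log2(8.666667) = 3.1155
MT = 178 + 182 * 3.1155
= 745.0 ms


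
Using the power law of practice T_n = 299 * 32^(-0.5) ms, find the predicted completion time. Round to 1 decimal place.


T_n = 299 * 32^(-0.5)
32^(-0.5) = 0.176777
T_n = 299 * 0.176777
= 52.9 ms


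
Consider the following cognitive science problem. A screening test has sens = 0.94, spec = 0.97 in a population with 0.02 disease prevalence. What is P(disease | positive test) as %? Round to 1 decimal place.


PPV = (sens * prev) / (sens * prev + (1-spec) * (1-prev))
Numerator = 0.94 * 0.02 = 0.0188
P(positive and no disease) = (1 - spec) * (1 - prev) = (1 - 0.97) * (1 - 0.02) = 0.0294
Denominator = 0.0188 + 0.0294 = 0.0482
PPV = 0.0188 / 0.0482 = 0.390041
As percentage = 39.0


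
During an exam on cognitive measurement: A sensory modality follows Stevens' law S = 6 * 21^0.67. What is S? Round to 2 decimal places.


S = 6 * 21^0.67
21^0.67 = 7.6893
S = 6 * 7.6893
= 46.14


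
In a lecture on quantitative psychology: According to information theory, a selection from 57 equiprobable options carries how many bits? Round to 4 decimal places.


H = log2(n)
H = log2(57)
= 5.8329


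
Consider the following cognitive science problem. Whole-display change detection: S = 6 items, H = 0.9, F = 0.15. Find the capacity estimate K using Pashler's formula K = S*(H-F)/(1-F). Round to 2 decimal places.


K = S * (H - F) / (1 - F)
H - F = 0.75
1 - F = 0.85
K = 6 * 0.75 / 0.85
= 5.29


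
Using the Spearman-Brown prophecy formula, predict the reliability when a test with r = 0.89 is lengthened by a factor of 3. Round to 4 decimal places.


r_new = n*r / (1 + (n-1)*r)
Numerator = 3 * 0.89 = 2.67
Denominator = 1 + 2 * 0.89 = 2.78
r_new = 2.67 / 2.78
= 0.9604


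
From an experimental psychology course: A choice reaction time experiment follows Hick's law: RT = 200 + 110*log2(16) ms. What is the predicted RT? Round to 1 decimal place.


RT = 200 + 110 * log2(16)
log2(16) = 4.0
RT = 200 + 110 * 4.0
= 200 + 440.0
= 640.0 ms


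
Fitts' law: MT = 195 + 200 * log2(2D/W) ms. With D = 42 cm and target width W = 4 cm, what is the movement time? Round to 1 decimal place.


MT = 195 + 200 * log2(2*42/4)
2D/W = 21.0
log2(21.0) = 4.3923
MT = 195 + 200 * 4.3923
= 1073.5 ms


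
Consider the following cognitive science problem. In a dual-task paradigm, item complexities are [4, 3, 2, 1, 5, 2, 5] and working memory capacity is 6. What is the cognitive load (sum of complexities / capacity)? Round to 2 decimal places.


Total complexity = 4 + 3 + 2 + 1 + 5 + 2 + 5 = 22
Load = total / capacity = 22 / 6
= 3.67


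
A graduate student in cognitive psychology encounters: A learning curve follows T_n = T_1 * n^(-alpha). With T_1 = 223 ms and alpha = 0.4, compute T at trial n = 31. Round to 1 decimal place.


T_n = 223 * 31^(-0.4)
31^(-0.4) = 0.253195
T_n = 223 * 0.253195
= 56.5 ms


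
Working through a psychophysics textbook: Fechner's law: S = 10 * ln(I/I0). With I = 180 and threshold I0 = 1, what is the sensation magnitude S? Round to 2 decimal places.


S = 10 * ln(180/1)
I/I0 = 180.0
ln(180.0) = 5.193
S = 10 * 5.193
= 51.93


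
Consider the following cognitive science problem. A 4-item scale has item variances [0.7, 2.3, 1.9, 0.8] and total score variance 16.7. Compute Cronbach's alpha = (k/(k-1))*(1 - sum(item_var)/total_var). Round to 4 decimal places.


alpha = (k/(k-1)) * (1 - sum(s_i^2)/s_total^2)
sum(item variances) = 5.7
k/(k-1) = 4/3 = 1.333333
1 - 5.7/16.7 = 1 - 0.341317 = 0.658683
alpha = 1.333333 * 0.658683
= 0.8782


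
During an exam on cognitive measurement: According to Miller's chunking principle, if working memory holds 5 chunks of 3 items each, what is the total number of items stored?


Total items = chunks * items_per_chunk
= 5 * 3
= 15


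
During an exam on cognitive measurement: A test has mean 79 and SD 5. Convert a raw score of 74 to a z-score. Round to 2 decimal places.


z = (X - mu) / sigma
= (74 - 79) / 5
= -5 / 5
= -1.00


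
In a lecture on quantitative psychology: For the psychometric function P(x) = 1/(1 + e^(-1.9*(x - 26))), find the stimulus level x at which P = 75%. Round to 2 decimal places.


At P = 0.75: 0.75 = 1/(1 + e^(-k*(x-x0)))
Solving: e^(-k*(x-x0)) = 1/3
x = x0 + ln(3)/k
ln(3) = 1.0986
x = 26 + 1.0986/1.9
= 26 + 0.5782
= 26.58


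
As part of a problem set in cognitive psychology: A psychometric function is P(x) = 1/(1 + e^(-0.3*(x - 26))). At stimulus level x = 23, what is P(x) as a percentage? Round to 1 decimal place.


P(x) = 1/(1 + e^(-0.3*(23 - 26)))
Exponent = -0.3 * -3 = 0.9
e^(0.9) = 2.459603
P = 1/(1 + 2.459603) = 0.289051
Percentage = 28.9


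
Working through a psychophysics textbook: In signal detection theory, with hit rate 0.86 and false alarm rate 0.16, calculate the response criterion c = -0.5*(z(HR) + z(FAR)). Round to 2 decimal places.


c = -0.5 * (z(HR) + z(FAR))
z(0.86) = 1.0803
z(0.16) = -0.9945
c = -0.5 * (1.0803 + -0.9945)
= -0.5 * 0.0858
= -0.04


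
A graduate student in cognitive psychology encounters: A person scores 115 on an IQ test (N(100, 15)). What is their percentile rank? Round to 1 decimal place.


z = (IQ - mean) / SD
z = (115 - 100) / 15 = 1.0
Percentile = Phi(1.0) * 100
Phi(1.0) = 0.841345
= 84.1


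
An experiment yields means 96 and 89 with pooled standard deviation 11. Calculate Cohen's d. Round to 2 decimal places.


Cohen's d = (M1 - M2) / S_pooled
= (96 - 89) / 11
= 7 / 11
= 0.64


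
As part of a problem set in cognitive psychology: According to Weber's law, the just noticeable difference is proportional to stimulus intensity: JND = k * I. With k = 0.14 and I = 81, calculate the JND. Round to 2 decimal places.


JND = k * I
JND = 0.14 * 81
= 11.34


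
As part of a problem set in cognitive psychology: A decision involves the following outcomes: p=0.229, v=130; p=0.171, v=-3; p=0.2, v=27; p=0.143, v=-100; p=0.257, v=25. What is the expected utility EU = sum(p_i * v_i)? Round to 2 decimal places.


EU = sum(p_i * v_i)
0.229 * 130 = 29.77
0.171 * -3 = -0.513
0.2 * 27 = 5.4
0.143 * -100 = -14.3
0.257 * 25 = 6.425
EU = 29.77 + -0.513 + 5.4 + -14.3 + 6.425
= 26.78


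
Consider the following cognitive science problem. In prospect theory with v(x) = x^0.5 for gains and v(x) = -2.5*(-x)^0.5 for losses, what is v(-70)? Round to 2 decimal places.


Since x = -70 < 0, use v(x) = -lambda*(-x)^alpha
(-x) = 70
70^0.5 = 8.3666
v(-70) = -2.5 * 8.3666
= -20.92


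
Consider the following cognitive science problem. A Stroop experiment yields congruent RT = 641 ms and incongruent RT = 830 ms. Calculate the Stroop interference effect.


Stroop effect = RT(incongruent) - RT(congruent)
= 830 - 641
= 189 ms


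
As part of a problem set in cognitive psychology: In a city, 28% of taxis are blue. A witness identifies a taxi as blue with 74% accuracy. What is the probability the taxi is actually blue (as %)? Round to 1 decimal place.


P(blue | says blue) = P(says blue | blue)*P(blue) / [P(says blue | blue)*P(blue) + P(says blue | not blue)*P(not blue)]
Numerator = 0.74 * 0.28 = 0.2072
False identification = 0.26 * 0.72 = 0.1872
P = 0.2072 / (0.2072 + 0.1872)
= 0.2072 / 0.3944
As percentage = 52.5


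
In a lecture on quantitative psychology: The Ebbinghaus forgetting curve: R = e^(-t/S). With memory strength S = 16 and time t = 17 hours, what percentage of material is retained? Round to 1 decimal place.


R = e^(-t/S)
-t/S = -17/16 = -1.0625
R = e^(-1.0625) = 0.345591
Percentage = 0.345591 * 100
= 34.6


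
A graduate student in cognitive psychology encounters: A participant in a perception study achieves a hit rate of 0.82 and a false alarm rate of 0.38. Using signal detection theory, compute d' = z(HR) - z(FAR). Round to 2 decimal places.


d' = z(HR) - z(FAR)
z(0.82) = 0.9154
z(0.38) = -0.3055
d' = 0.9154 - -0.3055
= 1.22


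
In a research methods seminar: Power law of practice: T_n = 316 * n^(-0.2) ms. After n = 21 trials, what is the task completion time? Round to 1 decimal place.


T_n = 316 * 21^(-0.2)
21^(-0.2) = 0.543946
T_n = 316 * 0.543946
= 171.9 ms


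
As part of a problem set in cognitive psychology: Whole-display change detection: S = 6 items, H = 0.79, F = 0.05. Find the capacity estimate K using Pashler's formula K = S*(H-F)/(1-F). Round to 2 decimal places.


K = S * (H - F) / (1 - F)
H - F = 0.74
1 - F = 0.95
K = 6 * 0.74 / 0.95
= 4.67


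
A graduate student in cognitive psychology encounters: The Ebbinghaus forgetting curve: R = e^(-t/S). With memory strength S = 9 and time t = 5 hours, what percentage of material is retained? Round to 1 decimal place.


R = e^(-t/S)
-t/S = -5/9 = -0.555556
R = e^(-0.555556) = 0.573753
Percentage = 0.573753 * 100
= 57.4


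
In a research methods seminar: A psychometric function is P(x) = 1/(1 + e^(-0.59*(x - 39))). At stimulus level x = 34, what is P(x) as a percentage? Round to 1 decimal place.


P(x) = 1/(1 + e^(-0.59*(34 - 39)))
Exponent = -0.59 * -5 = 2.95
e^(2.95) = 19.105954
P = 1/(1 + 19.105954) = 0.049737
Percentage = 5.0


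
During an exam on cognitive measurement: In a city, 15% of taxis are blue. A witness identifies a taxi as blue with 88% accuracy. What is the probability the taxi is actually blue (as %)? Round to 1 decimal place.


P(blue | says blue) = P(says blue | blue)*P(blue) / [P(says blue | blue)*P(blue) + P(says blue | not blue)*P(not blue)]
Numerator = 0.88 * 0.15 = 0.132
False identification = 0.12 * 0.85 = 0.102
P = 0.132 / (0.132 + 0.102)
= 0.132 / 0.234
As percentage = 56.4


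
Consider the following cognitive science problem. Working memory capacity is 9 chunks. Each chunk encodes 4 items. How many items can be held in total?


Total items = chunks * items_per_chunk
= 9 * 4
= 36


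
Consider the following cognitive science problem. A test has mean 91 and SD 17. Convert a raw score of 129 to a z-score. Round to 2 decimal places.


z = (X - mu) / sigma
= (129 - 91) / 17
= 38 / 17
= 2.24


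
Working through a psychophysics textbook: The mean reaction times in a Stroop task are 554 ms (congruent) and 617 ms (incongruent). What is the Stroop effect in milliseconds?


Stroop effect = RT(incongruent) - RT(congruent)
= 617 - 554
= 63 ms


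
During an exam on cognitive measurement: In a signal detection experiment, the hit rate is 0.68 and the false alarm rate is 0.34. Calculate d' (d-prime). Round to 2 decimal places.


d' = z(HR) - z(FAR)
z(0.68) = 0.4677
z(0.34) = -0.4125
d' = 0.4677 - -0.4125
= 0.88


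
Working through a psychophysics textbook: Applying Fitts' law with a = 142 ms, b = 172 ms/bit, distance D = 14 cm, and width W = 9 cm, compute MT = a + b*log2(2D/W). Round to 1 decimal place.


MT = 142 + 172 * log2(2*14/9)
2D/W = 3.111111
log2(3.111111) = 1.6374
MT = 142 + 172 * 1.6374
= 423.6 ms


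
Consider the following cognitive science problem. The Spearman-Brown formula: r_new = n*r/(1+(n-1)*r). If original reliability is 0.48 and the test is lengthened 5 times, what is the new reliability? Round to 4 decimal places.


r_new = n*r / (1 + (n-1)*r)
Numerator = 5 * 0.48 = 2.4
Denominator = 1 + 4 * 0.48 = 2.92
r_new = 2.4 / 2.92
= 0.8219


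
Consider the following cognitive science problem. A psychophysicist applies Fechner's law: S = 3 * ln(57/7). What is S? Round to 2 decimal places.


S = 3 * ln(57/7)
I/I0 = 8.142857
ln(8.142857) = 2.0971
S = 3 * 2.0971
= 6.29


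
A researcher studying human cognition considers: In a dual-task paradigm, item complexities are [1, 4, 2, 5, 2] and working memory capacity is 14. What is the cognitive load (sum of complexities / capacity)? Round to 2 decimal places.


Total complexity = 1 + 4 + 2 + 5 + 2 = 14
Load = total / capacity = 14 / 14
= 1.00


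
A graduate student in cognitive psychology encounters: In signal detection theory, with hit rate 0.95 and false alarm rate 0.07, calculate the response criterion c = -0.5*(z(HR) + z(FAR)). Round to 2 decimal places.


c = -0.5 * (z(HR) + z(FAR))
z(0.95) = 1.6449
z(0.07) = -1.4758
c = -0.5 * (1.6449 + -1.4758)
= -0.5 * 0.1691
= -0.08


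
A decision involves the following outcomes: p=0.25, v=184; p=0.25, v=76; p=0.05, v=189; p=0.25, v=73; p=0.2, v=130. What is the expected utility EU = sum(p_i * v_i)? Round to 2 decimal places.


EU = sum(p_i * v_i)
0.25 * 184 = 46.0
0.25 * 76 = 19.0
0.05 * 189 = 9.45
0.25 * 73 = 18.25
0.2 * 130 = 26.0
EU = 46.0 + 19.0 + 9.45 + 18.25 + 26.0
= 118.70


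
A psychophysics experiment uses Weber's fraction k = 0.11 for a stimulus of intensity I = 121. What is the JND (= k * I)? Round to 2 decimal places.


JND = k * I
JND = 0.11 * 121
= 13.31


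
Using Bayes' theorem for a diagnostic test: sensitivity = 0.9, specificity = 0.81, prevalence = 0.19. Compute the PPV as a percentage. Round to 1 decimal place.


PPV = (sens * prev) / (sens * prev + (1-spec) * (1-prev))
Numerator = 0.9 * 0.19 = 0.171
P(positive and no disease) = (1 - spec) * (1 - prev) = (1 - 0.81) * (1 - 0.19) = 0.1539
Denominator = 0.171 + 0.1539 = 0.3249
PPV = 0.171 / 0.3249 = 0.526316
As percentage = 52.6


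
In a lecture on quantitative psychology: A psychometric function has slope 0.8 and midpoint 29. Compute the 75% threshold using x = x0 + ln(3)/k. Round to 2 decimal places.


At P = 0.75: 0.75 = 1/(1 + e^(-k*(x-x0)))
Solving: e^(-k*(x-x0)) = 1/3
x = x0 + ln(3)/k
ln(3) = 1.0986
x = 29 + 1.0986/0.8
= 29 + 1.3732
= 30.37


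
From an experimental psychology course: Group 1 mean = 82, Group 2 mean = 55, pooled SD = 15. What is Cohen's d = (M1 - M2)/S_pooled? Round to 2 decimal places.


Cohen's d = (M1 - M2) / S_pooled
= (82 - 55) / 15
= 27 / 15
= 1.80


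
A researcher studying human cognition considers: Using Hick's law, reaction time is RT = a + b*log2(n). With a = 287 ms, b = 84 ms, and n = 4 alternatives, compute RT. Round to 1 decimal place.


RT = 287 + 84 * log2(4)
log2(4) = 2.0
RT = 287 + 84 * 2.0
= 287 + 168.0
= 455.0 ms


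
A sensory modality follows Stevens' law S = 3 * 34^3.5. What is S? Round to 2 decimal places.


S = 3 * 34^3.5
34^3.5 = 229179.7333
S = 3 * 229179.7333
= 687539.20


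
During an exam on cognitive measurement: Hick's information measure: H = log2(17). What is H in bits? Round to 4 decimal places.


H = log2(n)
H = log2(17)
= 4.0875


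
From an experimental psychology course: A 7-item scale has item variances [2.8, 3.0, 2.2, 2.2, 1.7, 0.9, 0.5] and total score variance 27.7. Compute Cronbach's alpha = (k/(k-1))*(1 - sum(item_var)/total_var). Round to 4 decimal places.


alpha = (k/(k-1)) * (1 - sum(s_i^2)/s_total^2)
sum(item variances) = 13.3
k/(k-1) = 7/6 = 1.166667
1 - 13.3/27.7 = 1 - 0.480144 = 0.519856
alpha = 1.166667 * 0.519856
= 0.6065


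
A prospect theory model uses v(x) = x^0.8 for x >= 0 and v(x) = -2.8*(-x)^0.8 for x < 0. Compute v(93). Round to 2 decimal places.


Since x = 93 >= 0, use v(x) = x^0.8
93^0.8 = 37.5653
v(93) = 37.57


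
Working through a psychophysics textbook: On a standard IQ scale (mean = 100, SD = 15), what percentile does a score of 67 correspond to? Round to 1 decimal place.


z = (IQ - mean) / SD
z = (67 - 100) / 15 = -2.2
Percentile = Phi(-2.2) * 100
Phi(-2.2) = 0.013903
= 1.4


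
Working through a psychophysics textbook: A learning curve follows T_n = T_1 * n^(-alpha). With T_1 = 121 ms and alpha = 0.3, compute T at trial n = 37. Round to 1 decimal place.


T_n = 121 * 37^(-0.3)
37^(-0.3) = 0.338485
T_n = 121 * 0.338485
= 41.0 ms


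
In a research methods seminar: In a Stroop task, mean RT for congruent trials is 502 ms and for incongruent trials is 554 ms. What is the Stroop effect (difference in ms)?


Stroop effect = RT(incongruent) - RT(congruent)
= 554 - 502
= 52 ms


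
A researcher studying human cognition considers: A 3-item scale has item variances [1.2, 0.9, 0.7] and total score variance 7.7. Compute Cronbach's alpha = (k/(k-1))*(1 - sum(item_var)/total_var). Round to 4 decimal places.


alpha = (k/(k-1)) * (1 - sum(s_i^2)/s_total^2)
sum(item variances) = 2.8
k/(k-1) = 3/2 = 1.5
1 - 2.8/7.7 = 1 - 0.363636 = 0.636364
alpha = 1.5 * 0.636364
= 0.9545


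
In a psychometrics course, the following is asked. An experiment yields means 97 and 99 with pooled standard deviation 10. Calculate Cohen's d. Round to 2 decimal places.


Cohen's d = (M1 - M2) / S_pooled
= (97 - 99) / 10
= -2 / 10
= -0.20


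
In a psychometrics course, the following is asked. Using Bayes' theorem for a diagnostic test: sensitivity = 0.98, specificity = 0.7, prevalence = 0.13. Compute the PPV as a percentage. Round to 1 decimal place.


PPV = (sens * prev) / (sens * prev + (1-spec) * (1-prev))
Numerator = 0.98 * 0.13 = 0.1274
P(positive and no disease) = (1 - spec) * (1 - prev) = (1 - 0.7) * (1 - 0.13) = 0.261
Denominator = 0.1274 + 0.261 = 0.3884
PPV = 0.1274 / 0.3884 = 0.328012
As percentage = 32.8


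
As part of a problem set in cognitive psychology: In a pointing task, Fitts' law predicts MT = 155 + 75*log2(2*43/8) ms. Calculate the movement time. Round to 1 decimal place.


MT = 155 + 75 * log2(2*43/8)
2D/W = 10.75
log2(10.75) = 3.4263
MT = 155 + 75 * 3.4263
= 412.0 ms


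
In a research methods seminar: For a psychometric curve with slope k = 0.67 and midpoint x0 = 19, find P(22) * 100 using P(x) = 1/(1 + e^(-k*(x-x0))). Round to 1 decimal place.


P(x) = 1/(1 + e^(-0.67*(22 - 19)))
Exponent = -0.67 * 3 = -2.01
e^(-2.01) = 0.133989
P = 1/(1 + 0.133989) = 0.881843
Percentage = 88.2


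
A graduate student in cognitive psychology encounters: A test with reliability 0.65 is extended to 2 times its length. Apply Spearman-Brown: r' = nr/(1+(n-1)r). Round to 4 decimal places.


r_new = n*r / (1 + (n-1)*r)
Numerator = 2 * 0.65 = 1.3
Denominator = 1 + 1 * 0.65 = 1.65
r_new = 1.3 / 1.65
= 0.7879


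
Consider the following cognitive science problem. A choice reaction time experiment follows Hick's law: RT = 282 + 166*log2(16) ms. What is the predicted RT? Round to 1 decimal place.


RT = 282 + 166 * log2(16)
log2(16) = 4.0
RT = 282 + 166 * 4.0
= 282 + 664.0
= 946.0 ms


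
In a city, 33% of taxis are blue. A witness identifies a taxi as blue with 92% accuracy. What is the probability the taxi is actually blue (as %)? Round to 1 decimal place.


P(blue | says blue) = P(says blue | blue)*P(blue) / [P(says blue | blue)*P(blue) + P(says blue | not blue)*P(not blue)]
Numerator = 0.92 * 0.33 = 0.3036
False identification = 0.08 * 0.67 = 0.0536
P = 0.3036 / (0.3036 + 0.0536)
= 0.3036 / 0.3572
As percentage = 85.0


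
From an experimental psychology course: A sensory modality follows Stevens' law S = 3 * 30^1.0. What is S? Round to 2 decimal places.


S = 3 * 30^1.0
30^1.0 = 30.0
S = 3 * 30.0
= 90.00


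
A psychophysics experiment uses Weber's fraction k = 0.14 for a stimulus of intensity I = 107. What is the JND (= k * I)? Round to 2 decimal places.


JND = k * I
JND = 0.14 * 107
= 14.98


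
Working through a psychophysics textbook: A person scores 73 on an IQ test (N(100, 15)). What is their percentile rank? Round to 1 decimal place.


z = (IQ - mean) / SD
z = (73 - 100) / 15 = -1.8
Percentile = Phi(-1.8) * 100
Phi(-1.8) = 0.03593
= 3.6


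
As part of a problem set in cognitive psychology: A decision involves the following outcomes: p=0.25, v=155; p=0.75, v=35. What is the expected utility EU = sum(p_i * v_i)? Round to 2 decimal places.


EU = sum(p_i * v_i)
0.25 * 155 = 38.75
0.75 * 35 = 26.25
EU = 38.75 + 26.25
= 65.00


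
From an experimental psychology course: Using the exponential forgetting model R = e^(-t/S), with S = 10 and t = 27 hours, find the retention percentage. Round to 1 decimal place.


R = e^(-t/S)
-t/S = -27/10 = -2.7
R = e^(-2.7) = 0.067206
Percentage = 0.067206 * 100
= 6.7


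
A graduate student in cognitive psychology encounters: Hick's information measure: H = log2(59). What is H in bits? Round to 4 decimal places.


H = log2(n)
H = log2(59)
= 5.8826


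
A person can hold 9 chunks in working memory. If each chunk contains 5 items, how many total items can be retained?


Total items = chunks * items_per_chunk
= 9 * 5
= 45


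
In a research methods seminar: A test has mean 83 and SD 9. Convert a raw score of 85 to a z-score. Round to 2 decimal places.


z = (X - mu) / sigma
= (85 - 83) / 9
= 2 / 9
= 0.22


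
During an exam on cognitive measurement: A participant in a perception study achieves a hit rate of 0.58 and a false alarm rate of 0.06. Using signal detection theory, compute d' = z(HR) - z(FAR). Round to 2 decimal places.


d' = z(HR) - z(FAR)
z(0.58) = 0.2019
z(0.06) = -1.5548
d' = 0.2019 - -1.5548
= 1.76


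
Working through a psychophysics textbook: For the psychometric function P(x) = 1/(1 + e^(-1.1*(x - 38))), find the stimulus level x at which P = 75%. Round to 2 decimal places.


At P = 0.75: 0.75 = 1/(1 + e^(-k*(x-x0)))
Solving: e^(-k*(x-x0)) = 1/3
x = x0 + ln(3)/k
ln(3) = 1.0986
x = 38 + 1.0986/1.1
= 38 + 0.9987
= 39.00


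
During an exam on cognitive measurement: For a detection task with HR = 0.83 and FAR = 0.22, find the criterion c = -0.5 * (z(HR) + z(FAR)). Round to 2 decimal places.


c = -0.5 * (z(HR) + z(FAR))
z(0.83) = 0.9542
z(0.22) = -0.7722
c = -0.5 * (0.9542 + -0.7722)
= -0.5 * 0.182
= -0.09


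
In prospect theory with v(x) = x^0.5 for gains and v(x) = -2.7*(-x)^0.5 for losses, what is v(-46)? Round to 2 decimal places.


Since x = -46 < 0, use v(x) = -lambda*(-x)^alpha
(-x) = 46
46^0.5 = 6.7823
v(-46) = -2.7 * 6.7823
= -18.31


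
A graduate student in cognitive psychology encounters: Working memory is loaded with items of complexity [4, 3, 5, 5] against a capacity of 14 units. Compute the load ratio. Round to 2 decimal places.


Total complexity = 4 + 3 + 5 + 5 = 17
Load = total / capacity = 17 / 14
= 1.21


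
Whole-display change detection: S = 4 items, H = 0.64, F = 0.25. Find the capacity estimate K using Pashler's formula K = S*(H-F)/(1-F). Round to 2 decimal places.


K = S * (H - F) / (1 - F)
H - F = 0.39
1 - F = 0.75
K = 4 * 0.39 / 0.75
= 2.08


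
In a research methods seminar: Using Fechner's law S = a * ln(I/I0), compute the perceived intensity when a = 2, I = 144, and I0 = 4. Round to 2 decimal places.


S = 2 * ln(144/4)
I/I0 = 36.0
ln(36.0) = 3.5835
S = 2 * 3.5835
= 7.17


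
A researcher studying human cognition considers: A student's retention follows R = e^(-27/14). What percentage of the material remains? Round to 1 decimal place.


R = e^(-t/S)
-t/S = -27/14 = -1.928571
R = e^(-1.928571) = 0.145356
Percentage = 0.145356 * 100
= 14.5


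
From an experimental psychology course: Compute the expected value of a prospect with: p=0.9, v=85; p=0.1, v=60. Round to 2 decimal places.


EU = sum(p_i * v_i)
0.9 * 85 = 76.5
0.1 * 60 = 6.0
EU = 76.5 + 6.0
= 82.50


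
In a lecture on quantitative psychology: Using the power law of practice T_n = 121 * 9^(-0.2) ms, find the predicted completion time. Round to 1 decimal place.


T_n = 121 * 9^(-0.2)
9^(-0.2) = 0.644394
T_n = 121 * 0.644394
= 78.0 ms


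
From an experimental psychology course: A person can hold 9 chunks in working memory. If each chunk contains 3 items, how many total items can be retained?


Total items = chunks * items_per_chunk
= 9 * 3
= 27


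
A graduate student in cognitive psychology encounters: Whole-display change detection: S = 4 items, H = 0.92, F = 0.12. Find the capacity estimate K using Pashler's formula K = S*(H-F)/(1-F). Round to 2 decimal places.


K = S * (H - F) / (1 - F)
H - F = 0.8
1 - F = 0.88
K = 4 * 0.8 / 0.88
= 3.64


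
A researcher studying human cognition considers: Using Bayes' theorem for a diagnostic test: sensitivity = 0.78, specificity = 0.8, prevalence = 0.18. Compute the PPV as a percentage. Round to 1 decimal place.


PPV = (sens * prev) / (sens * prev + (1-spec) * (1-prev))
Numerator = 0.78 * 0.18 = 0.1404
P(positive and no disease) = (1 - spec) * (1 - prev) = (1 - 0.8) * (1 - 0.18) = 0.164
Denominator = 0.1404 + 0.164 = 0.3044
PPV = 0.1404 / 0.3044 = 0.461235
As percentage = 46.1


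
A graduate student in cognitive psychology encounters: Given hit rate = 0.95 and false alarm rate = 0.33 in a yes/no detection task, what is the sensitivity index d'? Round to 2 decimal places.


d' = z(HR) - z(FAR)
z(0.95) = 1.6449
z(0.33) = -0.4399
d' = 1.6449 - -0.4399
= 2.08


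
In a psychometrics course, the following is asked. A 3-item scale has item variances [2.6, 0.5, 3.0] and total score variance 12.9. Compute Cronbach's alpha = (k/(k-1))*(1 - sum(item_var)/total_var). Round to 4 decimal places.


alpha = (k/(k-1)) * (1 - sum(s_i^2)/s_total^2)
sum(item variances) = 6.1
k/(k-1) = 3/2 = 1.5
1 - 6.1/12.9 = 1 - 0.472868 = 0.527132
alpha = 1.5 * 0.527132
= 0.7907


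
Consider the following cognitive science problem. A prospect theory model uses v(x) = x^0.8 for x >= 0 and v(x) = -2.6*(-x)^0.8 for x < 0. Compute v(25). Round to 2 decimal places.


Since x = 25 >= 0, use v(x) = x^0.8
25^0.8 = 13.1326
v(25) = 13.13


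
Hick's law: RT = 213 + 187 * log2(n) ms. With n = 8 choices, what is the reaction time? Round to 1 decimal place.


RT = 213 + 187 * log2(8)
log2(8) = 3.0
RT = 213 + 187 * 3.0
= 213 + 561.0
= 774.0 ms


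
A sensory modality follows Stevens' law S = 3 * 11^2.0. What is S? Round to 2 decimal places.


S = 3 * 11^2.0
11^2.0 = 121.0
S = 3 * 121.0
= 363.00


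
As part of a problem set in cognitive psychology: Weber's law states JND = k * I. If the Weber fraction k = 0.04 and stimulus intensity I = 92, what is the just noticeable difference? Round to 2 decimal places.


JND = k * I
JND = 0.04 * 92
= 3.68


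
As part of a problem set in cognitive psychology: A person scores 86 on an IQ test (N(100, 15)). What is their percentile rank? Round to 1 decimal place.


z = (IQ - mean) / SD
z = (86 - 100) / 15 = -0.9333
Percentile = Phi(-0.9333) * 100
Phi(-0.9333) = 0.175333
= 17.5


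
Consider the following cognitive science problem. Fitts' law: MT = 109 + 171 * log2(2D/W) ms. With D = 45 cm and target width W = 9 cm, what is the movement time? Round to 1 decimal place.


MT = 109 + 171 * log2(2*45/9)
2D/W = 10.0
log2(10.0) = 3.3219
MT = 109 + 171 * 3.3219
= 677.0 ms


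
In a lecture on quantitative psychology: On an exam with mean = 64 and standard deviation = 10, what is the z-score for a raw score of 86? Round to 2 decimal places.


z = (X - mu) / sigma
= (86 - 64) / 10
= 22 / 10
= 2.20


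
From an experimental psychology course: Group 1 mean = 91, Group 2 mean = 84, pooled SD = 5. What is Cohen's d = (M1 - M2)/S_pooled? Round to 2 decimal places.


Cohen's d = (M1 - M2) / S_pooled
= (91 - 84) / 5
= 7 / 5
= 1.40
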